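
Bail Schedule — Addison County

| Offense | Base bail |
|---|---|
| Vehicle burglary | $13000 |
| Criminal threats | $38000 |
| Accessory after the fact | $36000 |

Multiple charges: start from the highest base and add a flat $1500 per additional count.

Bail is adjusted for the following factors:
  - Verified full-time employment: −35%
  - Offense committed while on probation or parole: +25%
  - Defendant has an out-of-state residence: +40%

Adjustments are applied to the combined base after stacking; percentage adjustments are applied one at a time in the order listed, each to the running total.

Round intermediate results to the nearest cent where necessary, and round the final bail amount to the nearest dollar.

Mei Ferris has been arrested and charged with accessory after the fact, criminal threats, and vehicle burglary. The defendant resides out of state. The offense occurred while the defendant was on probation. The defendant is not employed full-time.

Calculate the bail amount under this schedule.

$71750

Base amounts from the schedule: accessory after the fact $36000; criminal threats $38000; vehicle burglary $13000.
Stacking rule: highest base plus $1500 per additional charge. Highest is criminal threats at $38000; 2 additional charges → +$3000. Combined base = $41000.
Offense committed while on probation or parole (+25%): $41000 × 1.25 = $51250.
Defendant has an out-of-state residence (+40%): $51250 × 1.4 = $71750.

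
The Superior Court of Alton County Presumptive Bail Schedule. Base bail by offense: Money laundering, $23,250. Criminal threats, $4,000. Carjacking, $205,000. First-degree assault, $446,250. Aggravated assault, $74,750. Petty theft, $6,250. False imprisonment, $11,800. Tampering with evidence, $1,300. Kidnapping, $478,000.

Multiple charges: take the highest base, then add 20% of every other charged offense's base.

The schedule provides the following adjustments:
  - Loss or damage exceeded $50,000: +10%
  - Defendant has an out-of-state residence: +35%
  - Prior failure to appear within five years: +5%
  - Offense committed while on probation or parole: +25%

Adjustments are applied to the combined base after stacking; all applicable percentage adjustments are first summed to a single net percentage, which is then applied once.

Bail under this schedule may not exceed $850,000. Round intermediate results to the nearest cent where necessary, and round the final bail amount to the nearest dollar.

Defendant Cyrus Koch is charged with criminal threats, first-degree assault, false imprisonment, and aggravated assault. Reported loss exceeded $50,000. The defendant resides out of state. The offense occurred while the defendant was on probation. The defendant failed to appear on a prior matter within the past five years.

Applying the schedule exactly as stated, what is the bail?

$812,630

Base amounts from the schedule: criminal threats $4,000; first-degree assault $446,250; false imprisonment $11,800; aggravated assault $74,750.
Stacking rule: highest base plus 20% of each additional charge. Highest is first-degree assault at $446,250. Additional: $4,000 × 20% = $800; $11,800 × 20% = $2,360; $74,750 × 20% = $14,950. Combined base = $446,250 + $18,110 = $464,360.
Net percentage adjustment: +10% +35% +5% +25% = +75%. $464,360 × 1.75 = $812,630.
$812,630 is within the $850,000 maximum.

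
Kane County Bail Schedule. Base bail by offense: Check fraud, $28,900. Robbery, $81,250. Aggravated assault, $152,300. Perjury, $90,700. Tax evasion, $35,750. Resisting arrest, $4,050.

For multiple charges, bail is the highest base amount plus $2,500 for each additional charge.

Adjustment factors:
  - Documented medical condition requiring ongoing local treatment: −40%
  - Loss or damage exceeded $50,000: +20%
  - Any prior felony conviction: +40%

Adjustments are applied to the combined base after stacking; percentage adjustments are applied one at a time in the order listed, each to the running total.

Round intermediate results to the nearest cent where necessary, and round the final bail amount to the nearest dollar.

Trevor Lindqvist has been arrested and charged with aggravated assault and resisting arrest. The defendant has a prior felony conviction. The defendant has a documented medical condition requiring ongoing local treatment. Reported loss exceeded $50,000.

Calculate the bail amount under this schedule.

$156,038

Base amounts from the schedule: aggravated assault $152,300; resisting arrest $4,050.
Stacking rule: highest base plus $2,500 per additional charge. Highest is aggravated assault at $152,300; 1 additional charge → +$2,500. Combined base = $154,800.
Documented medical condition requiring ongoing local treatment (−40%): $154,800 × 0.6 = $92,880.
Loss or damage exceeded $50,000 (+20%): $92,880 × 1.2 = $111,456.
Any prior felony conviction (+40%): $111,456 × 1.4 = $156,038.40.
Rounded to the nearest dollar: $156,038.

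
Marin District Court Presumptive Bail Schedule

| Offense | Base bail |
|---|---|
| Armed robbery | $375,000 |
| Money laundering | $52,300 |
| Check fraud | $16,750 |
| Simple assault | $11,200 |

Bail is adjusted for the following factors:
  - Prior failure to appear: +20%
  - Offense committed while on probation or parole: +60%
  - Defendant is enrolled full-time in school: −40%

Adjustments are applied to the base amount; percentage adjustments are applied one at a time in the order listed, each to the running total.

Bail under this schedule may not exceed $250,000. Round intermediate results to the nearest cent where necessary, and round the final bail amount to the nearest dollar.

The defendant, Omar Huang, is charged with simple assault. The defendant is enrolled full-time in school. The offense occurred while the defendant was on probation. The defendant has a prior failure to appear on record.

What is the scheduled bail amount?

Base amounts from the schedule: simple assault $11,200.
Single charge. Combined base = $11,200.
Prior failure to appear (+20%): $11,200 × 1.2 = $13,440.
Offense committed while on probation or parole (+60%): $13,440 × 1.6 = $21,504.
Defendant is enrolled full-time in school (−40%): $21,504 × 0.6 = $12,902.40.
$12,902.40 is within the $250,000 maximum.
Rounded to the nearest dollar: $12,902.

$12,902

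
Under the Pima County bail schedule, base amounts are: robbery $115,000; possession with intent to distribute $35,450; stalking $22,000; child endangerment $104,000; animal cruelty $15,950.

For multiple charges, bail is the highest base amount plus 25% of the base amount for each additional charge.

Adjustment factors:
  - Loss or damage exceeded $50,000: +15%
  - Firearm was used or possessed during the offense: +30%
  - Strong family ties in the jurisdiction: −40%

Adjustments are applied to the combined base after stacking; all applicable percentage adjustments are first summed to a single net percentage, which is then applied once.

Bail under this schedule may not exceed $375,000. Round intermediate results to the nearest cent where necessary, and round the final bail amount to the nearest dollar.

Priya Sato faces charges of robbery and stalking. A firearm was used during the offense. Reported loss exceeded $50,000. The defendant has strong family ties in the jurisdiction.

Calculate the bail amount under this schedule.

Base amounts from the schedule: robbery $115,000; stalking $22,000.
Stacking rule: highest base plus 25% of each additional charge. Highest is robbery at $115,000. Additional: $22,000 × 25% = $5,500. Combined base = $115,000 + $5,500 = $120,500.
Net percentage adjustment: +15% +30% −40% = +5%. $120,500 × 1.05 = $126,525.
$126,525 is within the $375,000 maximum.

$126,525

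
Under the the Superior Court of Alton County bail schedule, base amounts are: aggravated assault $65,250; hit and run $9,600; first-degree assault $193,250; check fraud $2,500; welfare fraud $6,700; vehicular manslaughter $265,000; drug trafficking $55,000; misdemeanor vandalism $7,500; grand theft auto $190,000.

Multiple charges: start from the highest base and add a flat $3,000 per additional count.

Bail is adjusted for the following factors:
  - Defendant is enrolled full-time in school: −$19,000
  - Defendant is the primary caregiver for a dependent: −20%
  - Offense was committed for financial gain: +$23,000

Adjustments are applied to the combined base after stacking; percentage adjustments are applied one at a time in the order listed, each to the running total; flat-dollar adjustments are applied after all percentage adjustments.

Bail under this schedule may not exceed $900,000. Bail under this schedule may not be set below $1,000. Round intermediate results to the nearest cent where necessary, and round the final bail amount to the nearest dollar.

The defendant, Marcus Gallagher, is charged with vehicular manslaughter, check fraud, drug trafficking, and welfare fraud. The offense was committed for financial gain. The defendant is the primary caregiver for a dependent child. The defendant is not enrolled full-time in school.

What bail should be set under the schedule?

$242,200

Base amounts from the schedule: vehicular manslaughter $265,000; check fraud $2,500; drug trafficking $55,000; welfare fraud $6,700.
Stacking rule: highest base plus $3,000 per additional charge. Highest is vehicular manslaughter at $265,000; 3 additional charges → +$9,000. Combined base = $274,000.
Defendant is the primary caregiver for a dependent (−20%): $274,000 × 0.8 = $219,200.
Offense was committed for financial gain (+$23,000 flat): $219,200 + $23,000 = $242,200.
$242,200 is within the $900,000 maximum.
$242,200 is at or above the $1,000 minimum.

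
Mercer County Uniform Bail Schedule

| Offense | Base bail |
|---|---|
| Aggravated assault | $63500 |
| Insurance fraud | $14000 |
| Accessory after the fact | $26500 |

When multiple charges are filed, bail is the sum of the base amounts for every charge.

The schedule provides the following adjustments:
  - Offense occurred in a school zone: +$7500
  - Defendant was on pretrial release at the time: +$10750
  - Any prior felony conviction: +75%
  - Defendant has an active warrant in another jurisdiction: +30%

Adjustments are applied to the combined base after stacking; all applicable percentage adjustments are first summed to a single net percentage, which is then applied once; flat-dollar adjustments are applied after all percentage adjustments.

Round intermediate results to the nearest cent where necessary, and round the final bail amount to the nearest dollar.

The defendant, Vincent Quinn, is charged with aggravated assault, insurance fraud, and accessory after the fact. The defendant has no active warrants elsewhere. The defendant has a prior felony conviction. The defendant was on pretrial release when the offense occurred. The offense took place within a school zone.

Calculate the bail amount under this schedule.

$200250

Base amounts from the schedule: aggravated assault $63500; insurance fraud $14000; accessory after the fact $26500.
Stacking rule: sum of all bases. $63500 + $14000 + $26500 = $104000.
Any prior felony conviction (+75%): $104000 × 1.75 = $182000.
Offense occurred in a school zone (+$7500 flat): $182000 + $7500 = $189500.
Defendant was on pretrial release at the time (+$10750 flat): $189500 + $10750 = $200250.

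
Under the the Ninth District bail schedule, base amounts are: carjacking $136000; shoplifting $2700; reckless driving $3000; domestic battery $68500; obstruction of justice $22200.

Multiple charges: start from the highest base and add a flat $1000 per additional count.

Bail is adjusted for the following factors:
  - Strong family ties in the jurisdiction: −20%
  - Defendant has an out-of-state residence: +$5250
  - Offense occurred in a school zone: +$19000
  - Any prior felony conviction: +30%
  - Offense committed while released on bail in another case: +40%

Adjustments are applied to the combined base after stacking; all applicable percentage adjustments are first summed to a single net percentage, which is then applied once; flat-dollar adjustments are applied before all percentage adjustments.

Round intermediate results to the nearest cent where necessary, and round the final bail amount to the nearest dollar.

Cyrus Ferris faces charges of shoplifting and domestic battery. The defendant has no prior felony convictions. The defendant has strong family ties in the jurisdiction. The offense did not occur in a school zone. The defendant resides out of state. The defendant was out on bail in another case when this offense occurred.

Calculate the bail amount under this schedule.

$89700

Base amounts from the schedule: shoplifting $2700; domestic battery $68500.
Stacking rule: highest base plus $1000 per additional charge. Highest is domestic battery at $68500; 1 additional charge → +$1000. Combined base = $69500.
Defendant has an out-of-state residence (+$5250 flat): $69500 + $5250 = $74750.
Net percentage adjustment: −20% +40% = +20%. $74750 × 1.2 = $89700.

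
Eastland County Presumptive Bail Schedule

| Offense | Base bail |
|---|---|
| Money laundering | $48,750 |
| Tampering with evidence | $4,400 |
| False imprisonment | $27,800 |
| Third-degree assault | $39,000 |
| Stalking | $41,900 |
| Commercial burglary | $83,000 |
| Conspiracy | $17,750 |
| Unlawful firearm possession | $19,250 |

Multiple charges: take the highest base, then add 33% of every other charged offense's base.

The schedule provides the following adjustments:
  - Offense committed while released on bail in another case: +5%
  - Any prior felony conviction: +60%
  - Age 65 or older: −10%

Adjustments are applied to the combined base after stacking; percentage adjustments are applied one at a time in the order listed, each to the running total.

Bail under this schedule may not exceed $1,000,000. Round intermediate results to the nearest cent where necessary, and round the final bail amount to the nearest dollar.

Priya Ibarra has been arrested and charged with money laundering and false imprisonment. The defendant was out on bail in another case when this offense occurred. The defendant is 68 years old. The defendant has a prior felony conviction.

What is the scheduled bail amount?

$87,581

Base amounts from the schedule: money laundering $48,750; false imprisonment $27,800.
Stacking rule: highest base plus 33% of each additional charge. Highest is money laundering at $48,750. Additional: $27,800 × 33% = $9,174. Combined base = $48,750 + $9,174 = $57,924.
Offense committed while released on bail in another case (+5%): $57,924 × 1.05 = $60,820.20.
Any prior felony conviction (+60%): $60,820.20 × 1.6 = $97,312.32.
Age 65 or older (−10%): $97,312.32 × 0.9 = $87,581.09.
$87,581.09 is within the $1,000,000 maximum.
Rounded to the nearest dollar: $87,581.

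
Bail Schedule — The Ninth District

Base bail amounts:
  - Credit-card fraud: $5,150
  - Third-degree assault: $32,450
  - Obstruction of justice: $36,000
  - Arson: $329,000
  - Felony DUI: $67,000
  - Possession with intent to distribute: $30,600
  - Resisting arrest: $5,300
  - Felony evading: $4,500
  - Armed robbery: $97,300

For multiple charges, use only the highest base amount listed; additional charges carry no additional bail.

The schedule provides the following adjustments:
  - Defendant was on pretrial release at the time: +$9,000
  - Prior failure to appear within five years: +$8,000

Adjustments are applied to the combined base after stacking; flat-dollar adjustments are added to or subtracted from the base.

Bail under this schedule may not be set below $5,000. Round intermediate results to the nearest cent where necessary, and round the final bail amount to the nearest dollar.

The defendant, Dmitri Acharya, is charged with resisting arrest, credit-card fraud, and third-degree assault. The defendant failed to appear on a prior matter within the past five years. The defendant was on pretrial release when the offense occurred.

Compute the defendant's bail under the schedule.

Base amounts from the schedule: resisting arrest $5,300; credit-card fraud $5,150; third-degree assault $32,450.
Stacking rule: use the highest base only. Highest is third-degree assault at $32,450. Combined base = $32,450.
Defendant was on pretrial release at the time (+$9,000 flat): $32,450 + $9,000 = $41,450.
Prior failure to appear within five years (+$8,000 flat): $41,450 + $8,000 = $49,450.
$49,450 is at or above the $5,000 minimum.

$49,450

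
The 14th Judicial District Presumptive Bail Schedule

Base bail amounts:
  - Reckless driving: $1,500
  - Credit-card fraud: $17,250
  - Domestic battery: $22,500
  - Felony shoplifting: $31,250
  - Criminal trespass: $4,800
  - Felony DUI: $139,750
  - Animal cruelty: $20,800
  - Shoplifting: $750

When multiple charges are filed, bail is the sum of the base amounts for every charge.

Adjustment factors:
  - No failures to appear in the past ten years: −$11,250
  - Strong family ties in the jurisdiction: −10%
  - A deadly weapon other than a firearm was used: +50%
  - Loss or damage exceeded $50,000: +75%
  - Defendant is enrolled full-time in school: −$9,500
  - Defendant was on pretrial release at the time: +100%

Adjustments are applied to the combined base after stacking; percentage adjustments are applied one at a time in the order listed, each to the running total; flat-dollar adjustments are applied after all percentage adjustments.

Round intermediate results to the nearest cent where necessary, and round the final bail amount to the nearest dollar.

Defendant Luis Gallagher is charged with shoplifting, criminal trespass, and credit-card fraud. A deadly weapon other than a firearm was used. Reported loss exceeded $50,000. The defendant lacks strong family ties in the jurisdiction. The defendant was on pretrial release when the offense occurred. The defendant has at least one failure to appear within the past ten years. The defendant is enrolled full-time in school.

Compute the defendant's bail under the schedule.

$110,200

Base amounts from the schedule: shoplifting $750; criminal trespass $4,800; credit-card fraud $17,250.
Stacking rule: sum of all bases. $750 + $4,800 + $17,250 = $22,800.
A deadly weapon other than a firearm was used (+50%): $22,800 × 1.5 = $34,200.
Loss or damage exceeded $50,000 (+75%): $34,200 × 1.75 = $59,850.
Defendant was on pretrial release at the time (+100%): $59,850 × 2 = $119,700.
Defendant is enrolled full-time in school (−$9,500 flat): $119,700 − $9,500 = $110,200.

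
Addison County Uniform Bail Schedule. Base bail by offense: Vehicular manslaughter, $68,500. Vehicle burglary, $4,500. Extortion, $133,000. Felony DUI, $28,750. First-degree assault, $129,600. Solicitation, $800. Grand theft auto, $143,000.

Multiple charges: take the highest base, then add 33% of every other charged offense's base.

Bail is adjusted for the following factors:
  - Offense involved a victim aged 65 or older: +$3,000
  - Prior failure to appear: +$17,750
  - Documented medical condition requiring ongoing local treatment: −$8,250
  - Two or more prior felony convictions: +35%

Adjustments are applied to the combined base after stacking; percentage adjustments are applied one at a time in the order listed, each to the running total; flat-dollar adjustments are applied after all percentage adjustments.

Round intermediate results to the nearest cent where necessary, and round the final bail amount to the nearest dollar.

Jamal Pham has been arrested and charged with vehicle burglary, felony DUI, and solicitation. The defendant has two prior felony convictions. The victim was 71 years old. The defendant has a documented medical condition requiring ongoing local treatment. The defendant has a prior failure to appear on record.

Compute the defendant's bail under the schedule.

Base amounts from the schedule: vehicle burglary $4,500; felony DUI $28,750; solicitation $800.
Stacking rule: highest base plus 33% of each additional charge. Highest is felony DUI at $28,750. Additional: $4,500 × 33% = $1,485; $800 × 33% = $264. Combined base = $28,750 + $1,749 = $30,499.
Two or more prior felony convictions (+35%): $30,499 × 1.35 = $41,173.65.
Offense involved a victim aged 65 or older (+$3,000 flat): $41,173.65 + $3,000 = $44,173.65.
Prior failure to appear (+$17,750 flat): $44,173.65 + $17,750 = $61,923.65.
Documented medical condition requiring ongoing local treatment (−$8,250 flat): $61,923.65 − $8,250 = $53,673.65.
Rounded to the nearest dollar: $53,674.

$53,674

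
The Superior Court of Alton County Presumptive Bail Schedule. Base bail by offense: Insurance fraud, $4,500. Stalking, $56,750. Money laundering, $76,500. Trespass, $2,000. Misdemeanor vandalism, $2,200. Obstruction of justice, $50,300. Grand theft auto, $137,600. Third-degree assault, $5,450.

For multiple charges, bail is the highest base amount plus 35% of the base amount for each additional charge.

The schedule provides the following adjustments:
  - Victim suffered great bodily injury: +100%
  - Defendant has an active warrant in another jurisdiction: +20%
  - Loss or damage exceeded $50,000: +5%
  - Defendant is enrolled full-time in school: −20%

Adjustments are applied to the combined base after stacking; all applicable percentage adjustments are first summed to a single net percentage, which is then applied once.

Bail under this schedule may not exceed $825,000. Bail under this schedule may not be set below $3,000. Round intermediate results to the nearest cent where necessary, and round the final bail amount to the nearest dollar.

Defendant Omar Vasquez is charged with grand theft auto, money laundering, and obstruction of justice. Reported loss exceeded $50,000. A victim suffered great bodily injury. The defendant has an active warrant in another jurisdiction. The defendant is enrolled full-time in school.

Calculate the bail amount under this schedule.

$373,059

Base amounts from the schedule: grand theft auto $137,600; money laundering $76,500; obstruction of justice $50,300.
Stacking rule: highest base plus 35% of each additional charge. Highest is grand theft auto at $137,600. Additional: $76,500 × 35% = $26,775; $50,300 × 35% = $17,605. Combined base = $137,600 + $44,380 = $181,980.
Net percentage adjustment: +100% +20% +5% −20% = +105%. $181,980 × 2.05 = $373,059.
$373,059 is within the $825,000 maximum.
$373,059 is at or above the $3,000 minimum.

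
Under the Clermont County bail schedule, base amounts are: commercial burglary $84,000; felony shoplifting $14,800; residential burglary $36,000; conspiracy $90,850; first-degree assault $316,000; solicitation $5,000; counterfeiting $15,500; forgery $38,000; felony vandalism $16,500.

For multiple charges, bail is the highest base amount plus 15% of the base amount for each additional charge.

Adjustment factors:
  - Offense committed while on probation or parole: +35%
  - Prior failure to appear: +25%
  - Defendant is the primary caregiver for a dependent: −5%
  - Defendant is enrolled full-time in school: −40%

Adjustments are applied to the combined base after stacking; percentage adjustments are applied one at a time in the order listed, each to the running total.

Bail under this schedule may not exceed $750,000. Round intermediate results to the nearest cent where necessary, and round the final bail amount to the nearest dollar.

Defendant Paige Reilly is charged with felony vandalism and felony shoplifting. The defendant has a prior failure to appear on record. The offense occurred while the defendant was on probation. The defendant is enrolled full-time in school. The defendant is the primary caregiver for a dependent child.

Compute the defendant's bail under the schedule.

Base amounts from the schedule: felony vandalism $16,500; felony shoplifting $14,800.
Stacking rule: highest base plus 15% of each additional charge. Highest is felony vandalism at $16,500. Additional: $14,800 × 15% = $2,220. Combined base = $16,500 + $2,220 = $18,720.
Offense committed while on probation or parole (+35%): $18,720 × 1.35 = $25,272.
Prior failure to appear (+25%): $25,272 × 1.25 = $31,590.
Defendant is the primary caregiver for a dependent (−5%): $31,590 × 0.95 = $30,010.50.
Defendant is enrolled full-time in school (−40%): $30,010.50 × 0.6 = $18,006.30.
$18,006.30 is within the $750,000 maximum.
Rounded to the nearest dollar: $18,006.

$18,006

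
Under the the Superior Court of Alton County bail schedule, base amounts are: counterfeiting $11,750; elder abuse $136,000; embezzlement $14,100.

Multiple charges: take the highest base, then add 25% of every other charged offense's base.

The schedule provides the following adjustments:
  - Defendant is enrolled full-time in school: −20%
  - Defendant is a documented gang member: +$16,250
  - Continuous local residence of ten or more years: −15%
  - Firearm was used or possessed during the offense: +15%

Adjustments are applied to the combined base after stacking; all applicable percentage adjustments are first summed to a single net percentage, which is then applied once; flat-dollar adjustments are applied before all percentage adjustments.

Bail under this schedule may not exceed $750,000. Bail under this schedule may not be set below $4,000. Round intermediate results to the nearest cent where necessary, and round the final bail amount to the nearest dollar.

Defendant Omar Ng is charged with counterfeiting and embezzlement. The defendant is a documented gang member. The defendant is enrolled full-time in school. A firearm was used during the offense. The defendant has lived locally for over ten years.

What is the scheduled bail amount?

Base amounts from the schedule: counterfeiting $11,750; embezzlement $14,100.
Stacking rule: highest base plus 25% of each additional charge. Highest is embezzlement at $14,100. Additional: $11,750 × 25% = $2,937.50. Combined base = $14,100 + $2,937.50 = $17,037.50.
Defendant is a documented gang member (+$16,250 flat): $17,037.50 + $16,250 = $33,287.50.
Net percentage adjustment: −20% −15% +15% = −20%. $33,287.50 × 0.8 = $26,630.
$26,630 is within the $750,000 maximum.
$26,630 is at or above the $4,000 minimum.

$26,630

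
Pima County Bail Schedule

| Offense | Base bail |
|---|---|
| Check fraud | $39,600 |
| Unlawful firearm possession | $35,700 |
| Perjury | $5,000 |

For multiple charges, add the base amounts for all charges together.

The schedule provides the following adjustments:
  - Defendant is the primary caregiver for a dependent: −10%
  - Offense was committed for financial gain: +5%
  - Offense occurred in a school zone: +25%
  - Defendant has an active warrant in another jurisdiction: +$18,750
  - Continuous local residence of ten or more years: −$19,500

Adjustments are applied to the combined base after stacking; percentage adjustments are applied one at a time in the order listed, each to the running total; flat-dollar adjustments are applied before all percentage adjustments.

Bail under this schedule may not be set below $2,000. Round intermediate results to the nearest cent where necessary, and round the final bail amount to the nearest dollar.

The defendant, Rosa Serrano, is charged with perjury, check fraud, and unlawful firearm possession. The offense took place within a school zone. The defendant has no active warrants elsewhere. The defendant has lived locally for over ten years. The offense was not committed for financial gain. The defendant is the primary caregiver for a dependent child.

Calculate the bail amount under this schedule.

$68,400

Base amounts from the schedule: perjury $5,000; check fraud $39,600; unlawful firearm possession $35,700.
Stacking rule: sum of all bases. $5,000 + $39,600 + $35,700 = $80,300.
Continuous local residence of ten or more years (−$19,500 flat): $80,300 − $19,500 = $60,800.
Defendant is the primary caregiver for a dependent (−10%): $60,800 × 0.9 = $54,720.
Offense occurred in a school zone (+25%): $54,720 × 1.25 = $68,400.
$68,400 is at or above the $2,000 minimum.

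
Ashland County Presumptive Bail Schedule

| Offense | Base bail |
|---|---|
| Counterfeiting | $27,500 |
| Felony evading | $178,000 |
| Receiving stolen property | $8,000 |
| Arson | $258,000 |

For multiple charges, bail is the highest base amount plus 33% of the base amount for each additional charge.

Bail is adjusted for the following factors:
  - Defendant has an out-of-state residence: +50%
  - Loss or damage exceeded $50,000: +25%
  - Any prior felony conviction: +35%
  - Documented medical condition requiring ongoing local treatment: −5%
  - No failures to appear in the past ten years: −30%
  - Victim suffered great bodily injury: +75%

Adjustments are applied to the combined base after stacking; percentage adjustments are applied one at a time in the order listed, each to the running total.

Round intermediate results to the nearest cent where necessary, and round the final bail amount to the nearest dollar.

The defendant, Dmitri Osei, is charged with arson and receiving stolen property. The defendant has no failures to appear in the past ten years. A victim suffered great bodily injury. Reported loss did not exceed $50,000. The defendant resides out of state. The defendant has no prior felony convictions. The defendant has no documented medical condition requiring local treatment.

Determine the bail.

$478,926

Base amounts from the schedule: arson $258,000; receiving stolen property $8,000.
Stacking rule: highest base plus 33% of each additional charge. Highest is arson at $258,000. Additional: $8,000 × 33% = $2,640. Combined base = $258,000 + $2,640 = $260,640.
Defendant has an out-of-state residence (+50%): $260,640 × 1.5 = $390,960.
No failures to appear in the past ten years (−30%): $390,960 × 0.7 = $273,672.
Victim suffered great bodily injury (+75%): $273,672 × 1.75 = $478,926.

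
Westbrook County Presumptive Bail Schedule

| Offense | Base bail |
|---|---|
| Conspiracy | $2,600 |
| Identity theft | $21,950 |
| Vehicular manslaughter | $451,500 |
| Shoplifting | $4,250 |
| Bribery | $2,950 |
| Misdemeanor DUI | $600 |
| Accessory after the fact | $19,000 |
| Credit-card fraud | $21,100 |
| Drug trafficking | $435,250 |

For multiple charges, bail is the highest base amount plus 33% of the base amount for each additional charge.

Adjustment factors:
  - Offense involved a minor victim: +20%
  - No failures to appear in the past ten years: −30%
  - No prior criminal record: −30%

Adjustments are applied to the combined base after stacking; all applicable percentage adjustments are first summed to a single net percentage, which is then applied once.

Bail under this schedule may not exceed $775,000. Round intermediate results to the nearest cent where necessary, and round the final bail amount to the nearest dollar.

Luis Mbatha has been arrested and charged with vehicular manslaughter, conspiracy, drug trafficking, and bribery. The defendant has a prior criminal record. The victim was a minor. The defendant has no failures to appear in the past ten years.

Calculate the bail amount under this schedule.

Base amounts from the schedule: vehicular manslaughter $451,500; conspiracy $2,600; drug trafficking $435,250; bribery $2,950.
Stacking rule: highest base plus 33% of each additional charge. Highest is vehicular manslaughter at $451,500. Additional: $2,600 × 33% = $858; $435,250 × 33% = $143,632.50; $2,950 × 33% = $973.50. Combined base = $451,500 + $145,464 = $596,964.
Net percentage adjustment: +20% −30% = −10%. $596,964 × 0.9 = $537,267.60.
$537,267.60 is within the $775,000 maximum.
Rounded to the nearest dollar: $537,268.

$537,268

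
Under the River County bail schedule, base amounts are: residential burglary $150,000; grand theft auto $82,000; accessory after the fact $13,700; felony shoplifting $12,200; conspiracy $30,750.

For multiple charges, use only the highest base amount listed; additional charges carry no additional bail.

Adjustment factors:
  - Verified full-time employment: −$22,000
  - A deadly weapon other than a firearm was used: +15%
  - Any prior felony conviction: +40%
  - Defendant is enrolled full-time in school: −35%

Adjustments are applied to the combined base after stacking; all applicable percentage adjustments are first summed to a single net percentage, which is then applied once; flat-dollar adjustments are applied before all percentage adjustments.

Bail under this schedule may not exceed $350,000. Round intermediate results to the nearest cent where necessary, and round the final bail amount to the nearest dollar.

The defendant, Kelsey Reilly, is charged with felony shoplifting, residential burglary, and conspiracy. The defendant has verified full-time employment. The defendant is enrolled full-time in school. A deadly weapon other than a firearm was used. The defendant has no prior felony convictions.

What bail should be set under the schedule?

$102,400

Base amounts from the schedule: felony shoplifting $12,200; residential burglary $150,000; conspiracy $30,750.
Stacking rule: use the highest base only. Highest is residential burglary at $150,000. Combined base = $150,000.
Verified full-time employment (−$22,000 flat): $150,000 − $22,000 = $128,000.
Net percentage adjustment: +15% −35% = −20%. $128,000 × 0.8 = $102,400.
$102,400 is within the $350,000 maximum.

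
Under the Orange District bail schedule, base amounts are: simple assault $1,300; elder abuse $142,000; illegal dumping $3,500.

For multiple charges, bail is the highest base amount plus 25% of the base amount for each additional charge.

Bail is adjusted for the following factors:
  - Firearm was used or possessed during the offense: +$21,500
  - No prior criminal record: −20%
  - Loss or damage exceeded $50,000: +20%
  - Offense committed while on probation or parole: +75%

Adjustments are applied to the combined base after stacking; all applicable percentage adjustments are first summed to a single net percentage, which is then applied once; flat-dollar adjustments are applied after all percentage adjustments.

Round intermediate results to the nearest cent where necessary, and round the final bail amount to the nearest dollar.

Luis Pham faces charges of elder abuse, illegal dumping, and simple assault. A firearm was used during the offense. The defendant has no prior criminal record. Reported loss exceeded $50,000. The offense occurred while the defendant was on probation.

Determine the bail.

$272,100

Base amounts from the schedule: elder abuse $142,000; illegal dumping $3,500; simple assault $1,300.
Stacking rule: highest base plus 25% of each additional charge. Highest is elder abuse at $142,000. Additional: $3,500 × 25% = $875; $1,300 × 25% = $325. Combined base = $142,000 + $1,200 = $143,200.
Net percentage adjustment: −20% +20% +75% = +75%. $143,200 × 1.75 = $250,600.
Firearm was used or possessed during the offense (+$21,500 flat): $250,600 + $21,500 = $272,100.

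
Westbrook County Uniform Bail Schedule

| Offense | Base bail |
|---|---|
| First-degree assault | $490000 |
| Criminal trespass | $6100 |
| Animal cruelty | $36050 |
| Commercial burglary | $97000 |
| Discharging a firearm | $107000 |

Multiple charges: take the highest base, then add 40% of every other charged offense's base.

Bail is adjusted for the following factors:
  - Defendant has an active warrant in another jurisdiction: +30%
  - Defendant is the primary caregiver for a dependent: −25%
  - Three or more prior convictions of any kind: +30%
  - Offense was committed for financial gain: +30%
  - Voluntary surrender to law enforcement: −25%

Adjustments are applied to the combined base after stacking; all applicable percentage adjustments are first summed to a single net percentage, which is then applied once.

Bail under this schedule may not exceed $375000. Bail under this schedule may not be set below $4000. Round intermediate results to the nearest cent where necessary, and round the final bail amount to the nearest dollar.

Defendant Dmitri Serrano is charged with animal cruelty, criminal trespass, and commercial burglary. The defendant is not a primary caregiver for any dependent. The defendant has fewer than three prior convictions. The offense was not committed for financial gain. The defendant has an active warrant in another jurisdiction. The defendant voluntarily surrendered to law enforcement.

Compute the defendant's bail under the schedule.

Base amounts from the schedule: animal cruelty $36050; criminal trespass $6100; commercial burglary $97000.
Stacking rule: highest base plus 40% of each additional charge. Highest is commercial burglary at $97000. Additional: $36050 × 40% = $14420; $6100 × 40% = $2440. Combined base = $97000 + $16860 = $113860.
Net percentage adjustment: +30% −25% = +5%. $113860 × 1.05 = $119553.
$119553 is within the $375000 maximum.
$119553 is at or above the $4000 minimum.

$119553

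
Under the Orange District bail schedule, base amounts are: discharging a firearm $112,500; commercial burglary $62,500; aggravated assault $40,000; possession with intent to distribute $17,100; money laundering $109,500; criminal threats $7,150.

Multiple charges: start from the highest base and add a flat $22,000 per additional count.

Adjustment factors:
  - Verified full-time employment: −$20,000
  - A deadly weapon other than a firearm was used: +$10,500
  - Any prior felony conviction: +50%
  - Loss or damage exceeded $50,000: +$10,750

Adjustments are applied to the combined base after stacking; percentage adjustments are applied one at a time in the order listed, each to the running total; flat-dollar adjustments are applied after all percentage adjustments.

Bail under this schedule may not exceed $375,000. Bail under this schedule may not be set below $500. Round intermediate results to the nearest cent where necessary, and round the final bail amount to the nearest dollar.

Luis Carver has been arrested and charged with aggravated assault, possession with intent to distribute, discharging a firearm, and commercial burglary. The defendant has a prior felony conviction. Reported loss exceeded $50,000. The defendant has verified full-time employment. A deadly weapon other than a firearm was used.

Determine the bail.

$269,000

Base amounts from the schedule: aggravated assault $40,000; possession with intent to distribute $17,100; discharging a firearm $112,500; commercial burglary $62,500.
Stacking rule: highest base plus $22,000 per additional charge. Highest is discharging a firearm at $112,500; 3 additional charges → +$66,000. Combined base = $178,500.
Any prior felony conviction (+50%): $178,500 × 1.5 = $267,750.
Verified full-time employment (−$20,000 flat): $267,750 − $20,000 = $247,750.
A deadly weapon other than a firearm was used (+$10,500 flat): $247,750 + $10,500 = $258,250.
Loss or damage exceeded $50,000 (+$10,750 flat): $258,250 + $10,750 = $269,000.
$269,000 is within the $375,000 maximum.
$269,000 is at or above the $500 minimum.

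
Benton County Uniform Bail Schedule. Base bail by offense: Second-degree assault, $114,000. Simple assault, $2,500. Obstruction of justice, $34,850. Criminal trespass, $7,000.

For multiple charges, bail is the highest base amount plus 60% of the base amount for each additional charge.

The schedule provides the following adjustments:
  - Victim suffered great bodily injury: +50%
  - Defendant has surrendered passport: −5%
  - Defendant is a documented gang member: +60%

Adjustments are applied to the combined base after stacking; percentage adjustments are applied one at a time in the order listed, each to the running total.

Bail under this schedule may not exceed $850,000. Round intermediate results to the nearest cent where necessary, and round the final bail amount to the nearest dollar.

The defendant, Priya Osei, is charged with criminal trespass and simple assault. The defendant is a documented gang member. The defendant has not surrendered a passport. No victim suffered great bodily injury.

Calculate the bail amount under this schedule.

$13,600

Base amounts from the schedule: criminal trespass $7,000; simple assault $2,500.
Stacking rule: highest base plus 60% of each additional charge. Highest is criminal trespass at $7,000. Additional: $2,500 × 60% = $1,500. Combined base = $7,000 + $1,500 = $8,500.
Defendant is a documented gang member (+60%): $8,500 × 1.6 = $13,600.
$13,600 is within the $850,000 maximum.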